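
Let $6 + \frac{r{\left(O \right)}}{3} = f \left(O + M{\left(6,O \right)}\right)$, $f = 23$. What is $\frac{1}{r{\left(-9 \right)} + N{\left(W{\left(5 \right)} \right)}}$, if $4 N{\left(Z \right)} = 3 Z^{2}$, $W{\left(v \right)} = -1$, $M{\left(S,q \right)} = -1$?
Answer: $- \frac{4}{2829} \approx -0.0014139$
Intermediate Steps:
$N{\left(Z \right)} = \frac{3 Z^{2}}{4}$
$r{\left(O \right)} = -87 + 69 O$ ($r{\left(O \right)} = -18 + 3 \cdot 23 \left(O - 1\right) = -18 + 3 \cdot 23 \left(-1 + O\right) = -18 + 3 \left(-23 + 23 O\right) = -18 + \left(-69 + 69 O\right) = -87 + 69 O$)
$\frac{1}{r{\left(-9 \right)} + N{\left(W{\left(5 \right)} \right)}} = \frac{1}{\left(-87 + 69 \left(-9\right)\right) + \frac{3 \left(-1\right)^{2}}{4}} = \frac{1}{\left(-87 - 621\right) + \frac{3}{4} \cdot 1} = \frac{1}{-708 + \frac{3}{4}} = \frac{1}{- \frac{2829}{4}} = - \frac{4}{2829}$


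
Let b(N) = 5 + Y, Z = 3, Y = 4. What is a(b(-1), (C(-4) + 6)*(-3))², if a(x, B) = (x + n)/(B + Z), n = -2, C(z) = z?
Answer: 49/9 ≈ 5.4444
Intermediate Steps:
b(N) = 9 (b(N) = 5 + 4 = 9)
a(x, B) = (-2 + x)/(3 + B) (a(x, B) = (x - 2)/(B + 3) = (-2 + x)/(3 + B))
a(b(-1), (C(-4) + 6)*(-3))² = ((-2 + 9)/(3 + (-4 + 6)*(-3)))² = (7/(3 + 2*(-3)))² = (7/(3 - 6))² = (7/(-3))² = (-⅓*7)² = (-7/3)² = 49/9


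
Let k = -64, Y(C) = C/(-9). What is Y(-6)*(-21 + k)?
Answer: -170/3 ≈ -56.667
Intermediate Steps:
Y(C) = -C/9 (Y(C) = C*(-1/9) = -C/9)
Y(-6)*(-21 + k) = (-1/9*(-6))*(-21 - 64) = (2/3)*(-85) = -170/3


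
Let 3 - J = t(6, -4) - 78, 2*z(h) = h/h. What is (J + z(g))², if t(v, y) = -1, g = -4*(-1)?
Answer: 27225/4 ≈ 6806.3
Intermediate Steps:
g = 4
z(h) = ½ (z(h) = (h/h)/2 = (½)*1 = ½)
J = 82 (J = 3 - (-1 - 78) = 3 - 1*(-79) = 3 + 79 = 82)
(J + z(g))² = (82 + ½)² = (165/2)² = 27225/4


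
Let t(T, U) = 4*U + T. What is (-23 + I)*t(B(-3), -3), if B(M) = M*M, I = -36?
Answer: 177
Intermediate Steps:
B(M) = M²
t(T, U) = T + 4*U
(-23 + I)*t(B(-3), -3) = (-23 - 36)*((-3)² + 4*(-3)) = -59*(9 - 12) = -59*(-3) = 177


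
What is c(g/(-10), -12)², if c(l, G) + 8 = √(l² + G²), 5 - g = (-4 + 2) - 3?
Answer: (8 - √145)² ≈ 16.334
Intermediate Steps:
g = 10 (g = 5 - ((-4 + 2) - 3) = 5 - (-2 - 3) = 5 - 1*(-5) = 5 + 5 = 10)
c(l, G) = -8 + √(G² + l²) (c(l, G) = -8 + √(l² + G²) = -8 + √(G² + l²))
c(g/(-10), -12)² = (-8 + √((-12)² + (10/(-10))²))² = (-8 + √(144 + (10*(-⅒))²))² = (-8 + √(144 + (-1)²))² = (-8 + √(144 + 1))² = (-8 + √145)²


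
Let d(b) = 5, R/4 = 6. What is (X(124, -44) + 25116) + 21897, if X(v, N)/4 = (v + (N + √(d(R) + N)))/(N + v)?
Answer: 47017 + I*√39/20 ≈ 47017.0 + 0.31225*I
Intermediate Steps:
R = 24 (R = 4*6 = 24)
X(v, N) = 4*(N + v + √(5 + N))/(N + v) (X(v, N) = 4*((v + (N + √(5 + N)))/(N + v)) = 4*((N + v + √(5 + N))/(N + v)) = 4*(N + v + √(5 + N))/(N + v))
(X(124, -44) + 25116) + 21897 = (4*(-44 + 124 + √(5 - 44))/(-44 + 124) + 25116) + 21897 = (4*(-44 + 124 + √(-39))/80 + 25116) + 21897 = (4*(1/80)*(-44 + 124 + I*√39) + 25116) + 21897 = (4*(1/80)*(80 + I*√39) + 25116) + 21897 = ((4 + I*√39/20) + 25116) + 21897 = (25120 + I*√39/20) + 21897 = 47017 + I*√39/20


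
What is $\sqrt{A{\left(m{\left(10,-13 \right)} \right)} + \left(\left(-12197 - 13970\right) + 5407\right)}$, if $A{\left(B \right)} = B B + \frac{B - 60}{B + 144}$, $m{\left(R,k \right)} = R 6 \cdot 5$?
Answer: $\frac{10 \sqrt{947903}}{37} \approx 263.14$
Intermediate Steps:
$m{\left(R,k \right)} = 30 R$ ($m{\left(R,k \right)} = 6 R 5 = 30 R$)
$A{\left(B \right)} = B^{2} + \frac{-60 + B}{144 + B}$
$\sqrt{A{\left(m{\left(10,-13 \right)} \right)} + \left(\left(-12197 - 13970\right) + 5407\right)} = \sqrt{\frac{-60 + 30 \cdot 10 + \left(30 \cdot 10\right)^{3} + 144 \left(30 \cdot 10\right)^{2}}{144 + 30 \cdot 10} + \left(\left(-12197 - 13970\right) + 5407\right)} = \sqrt{\frac{-60 + 300 + 300^{3} + 144 \cdot 300^{2}}{144 + 300} + \left(-26167 + 5407\right)} = \sqrt{\frac{-60 + 300 + 27000000 + 144 \cdot 90000}{444} - 20760} = \sqrt{\frac{-60 + 300 + 27000000 + 12960000}{444} - 20760} = \sqrt{\frac{1}{444} \cdot 39960240 - 20760} = \sqrt{\frac{3330020}{37} - 20760} = \sqrt{\frac{2561900}{37}} = \frac{10 \sqrt{947903}}{37}$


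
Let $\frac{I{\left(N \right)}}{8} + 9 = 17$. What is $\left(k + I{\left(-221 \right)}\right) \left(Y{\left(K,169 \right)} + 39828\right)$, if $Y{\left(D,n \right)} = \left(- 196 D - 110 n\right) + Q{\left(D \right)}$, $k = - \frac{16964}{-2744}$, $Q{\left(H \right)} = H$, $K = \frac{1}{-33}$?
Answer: $\frac{11250668035}{7546} \approx 1.4909 \cdot 10^{6}$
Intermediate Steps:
$I{\left(N \right)} = 64$ ($I{\left(N \right)} = -72 + 8 \cdot 17 = -72 + 136 = 64$)
$K = - \frac{1}{33} \approx -0.030303$
$k = \frac{4241}{686}$ ($k = \left(-16964\right) \left(- \frac{1}{2744}\right) = \frac{4241}{686} \approx 6.1822$)
$Y{\left(D,n \right)} = - 195 D - 110 n$ ($Y{\left(D,n \right)} = \left(- 196 D - 110 n\right) + D = - 195 D - 110 n$)
$\left(k + I{\left(-221 \right)}\right) \left(Y{\left(K,169 \right)} + 39828\right) = \left(\frac{4241}{686} + 64\right) \left(\left(\left(-195\right) \left(- \frac{1}{33}\right) - 18590\right) + 39828\right) = \frac{48145 \left(\left(\frac{65}{11} - 18590\right) + 39828\right)}{686} = \frac{48145 \left(- \frac{204425}{11} + 39828\right)}{686} = \frac{48145}{686} \cdot \frac{233683}{11} = \frac{11250668035}{7546}$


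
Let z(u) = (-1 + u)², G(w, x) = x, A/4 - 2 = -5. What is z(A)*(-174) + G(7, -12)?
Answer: -29418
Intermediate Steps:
A = -12 (A = 8 + 4*(-5) = 8 - 20 = -12)
z(A)*(-174) + G(7, -12) = (-1 - 12)²*(-174) - 12 = (-13)²*(-174) - 12 = 169*(-174) - 12 = -29406 - 12 = -29418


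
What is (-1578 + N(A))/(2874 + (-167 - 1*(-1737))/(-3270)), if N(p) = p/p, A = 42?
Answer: -515679/939641 ≈ -0.54880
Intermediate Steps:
N(p) = 1
(-1578 + N(A))/(2874 + (-167 - 1*(-1737))/(-3270)) = (-1578 + 1)/(2874 + (-167 - 1*(-1737))/(-3270)) = -1577/(2874 + (-167 + 1737)*(-1/3270)) = -1577/(2874 + 1570*(-1/3270)) = -1577/(2874 - 157/327) = -1577/939641/327 = -1577*327/939641 = -515679/939641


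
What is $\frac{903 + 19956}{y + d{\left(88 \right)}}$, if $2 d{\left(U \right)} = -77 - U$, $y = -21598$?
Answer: $- \frac{41718}{43361} \approx -0.96211$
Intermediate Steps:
$d{\left(U \right)} = - \frac{77}{2} - \frac{U}{2}$ ($d{\left(U \right)} = \frac{-77 - U}{2} = - \frac{77}{2} - \frac{U}{2}$)
$\frac{903 + 19956}{y + d{\left(88 \right)}} = \frac{903 + 19956}{-21598 - \frac{165}{2}} = \frac{20859}{-21598 - \frac{165}{2}} = \frac{20859}{- \frac{43361}{2}} = 20859 \left(- \frac{2}{43361}\right) = - \frac{41718}{43361}$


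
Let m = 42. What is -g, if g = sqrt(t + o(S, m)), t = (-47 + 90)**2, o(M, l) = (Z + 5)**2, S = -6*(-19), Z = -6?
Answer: -5*sqrt(74) ≈ -43.012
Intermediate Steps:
S = 114
o(M, l) = 1 (o(M, l) = (-6 + 5)**2 = (-1)**2 = 1)
t = 1849 (t = 43**2 = 1849)
g = 5*sqrt(74) (g = sqrt(1849 + 1) = sqrt(1850) = 5*sqrt(74) ≈ 43.012)
-g = -5*sqrt(74)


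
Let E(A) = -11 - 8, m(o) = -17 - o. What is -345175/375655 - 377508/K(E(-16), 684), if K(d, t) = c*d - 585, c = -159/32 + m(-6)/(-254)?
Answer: 115127546646977/150045397327 ≈ 767.29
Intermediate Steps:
c = -20017/4064 (c = -159/32 + (-17 - 1*(-6))/(-254) = -159*1/32 + (-17 + 6)*(-1/254) = -159/32 - 11*(-1/254) = -159/32 + 11/254 = -20017/4064 ≈ -4.9254)
E(A) = -19
K(d, t) = -585 - 20017*d/4064 (K(d, t) = -20017*d/4064 - 585 = -585 - 20017*d/4064)
-345175/375655 - 377508/K(E(-16), 684) = -345175/375655 - 377508/(-585 - 20017/4064*(-19)) = -345175*1/375655 - 377508/(-585 + 380323/4064) = -69035/75131 - 377508/(-1997117/4064) = -69035/75131 - 377508*(-4064/1997117) = -69035/75131 + 1534192512/1997117 = 115127546646977/150045397327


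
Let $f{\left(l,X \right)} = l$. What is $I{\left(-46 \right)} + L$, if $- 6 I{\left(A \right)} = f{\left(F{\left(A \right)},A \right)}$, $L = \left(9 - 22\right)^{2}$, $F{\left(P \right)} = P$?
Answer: $\frac{530}{3} \approx 176.67$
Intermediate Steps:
$L = 169$ ($L = \left(-13\right)^{2} = 169$)
$I{\left(A \right)} = - \frac{A}{6}$
$I{\left(-46 \right)} + L = \left(- \frac{1}{6}\right) \left(-46\right) + 169 = \frac{23}{3} + 169 = \frac{530}{3}$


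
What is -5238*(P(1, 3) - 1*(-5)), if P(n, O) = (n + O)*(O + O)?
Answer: -151902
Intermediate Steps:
P(n, O) = 2*O*(O + n) (P(n, O) = (O + n)*(2*O) = 2*O*(O + n))
-5238*(P(1, 3) - 1*(-5)) = -5238*(2*3*(3 + 1) - 1*(-5)) = -5238*(2*3*4 + 5) = -5238*(24 + 5) = -5238*29 = -151902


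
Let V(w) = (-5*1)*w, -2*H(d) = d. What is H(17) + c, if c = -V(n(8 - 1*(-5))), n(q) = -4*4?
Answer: -177/2 ≈ -88.500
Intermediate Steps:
H(d) = -d/2
n(q) = -16
V(w) = -5*w
c = -80 (c = -(-5)*(-16) = -1*80 = -80)
H(17) + c = -½*17 - 80 = -17/2 - 80 = -177/2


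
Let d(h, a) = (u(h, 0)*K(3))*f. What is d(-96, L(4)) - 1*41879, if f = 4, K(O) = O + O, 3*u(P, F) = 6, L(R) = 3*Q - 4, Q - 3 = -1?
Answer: -41831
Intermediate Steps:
Q = 2 (Q = 3 - 1 = 2)
L(R) = 2 (L(R) = 3*2 - 4 = 6 - 4 = 2)
u(P, F) = 2 (u(P, F) = (⅓)*6 = 2)
K(O) = 2*O
d(h, a) = 48 (d(h, a) = (2*(2*3))*4 = (2*6)*4 = 12*4 = 48)
d(-96, L(4)) - 1*41879 = 48 - 1*41879 = 48 - 41879 = -41831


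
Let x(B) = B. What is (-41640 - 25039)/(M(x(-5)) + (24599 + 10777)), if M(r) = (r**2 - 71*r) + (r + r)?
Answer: -66679/35746 ≈ -1.8654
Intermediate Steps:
M(r) = r**2 - 69*r (M(r) = (r**2 - 71*r) + 2*r = r**2 - 69*r)
(-41640 - 25039)/(M(x(-5)) + (24599 + 10777)) = (-41640 - 25039)/(-5*(-69 - 5) + (24599 + 10777)) = -66679/(-5*(-74) + 35376) = -66679/(370 + 35376) = -66679/35746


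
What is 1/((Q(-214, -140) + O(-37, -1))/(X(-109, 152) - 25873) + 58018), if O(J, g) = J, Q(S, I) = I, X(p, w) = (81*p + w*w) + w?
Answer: 194/11255495 ≈ 1.7236e-5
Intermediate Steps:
X(p, w) = w + w**2 + 81*p (X(p, w) = (81*p + w**2) + w = (w**2 + 81*p) + w = w + w**2 + 81*p)
1/((Q(-214, -140) + O(-37, -1))/(X(-109, 152) - 25873) + 58018) = 1/((-140 - 37)/((152 + 152**2 + 81*(-109)) - 25873) + 58018) = 1/(-177/((152 + 23104 - 8829) - 25873) + 58018) = 1/(-177/(14427 - 25873) + 58018) = 1/(-177/(-11446) + 58018) = 1/(-177*(-1/11446) + 58018) = 1/(3/194 + 58018) = 1/(11255495/194) = 194/11255495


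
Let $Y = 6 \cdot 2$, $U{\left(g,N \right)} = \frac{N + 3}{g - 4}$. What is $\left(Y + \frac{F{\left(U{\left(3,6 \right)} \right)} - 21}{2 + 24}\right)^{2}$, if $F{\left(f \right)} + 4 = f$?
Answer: $\frac{19321}{169} \approx 114.33$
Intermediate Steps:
$U{\left(g,N \right)} = \frac{3 + N}{-4 + g}$
$F{\left(f \right)} = -4 + f$
$Y = 12$
$\left(Y + \frac{F{\left(U{\left(3,6 \right)} \right)} - 21}{2 + 24}\right)^{2} = \left(12 + \frac{\left(-4 + \frac{3 + 6}{-4 + 3}\right) - 21}{2 + 24}\right)^{2} = \left(12 + \frac{\left(-4 + \frac{1}{-1} \cdot 9\right) - 21}{26}\right)^{2} = \left(12 + \left(\left(-4 - 9\right) - 21\right) \frac{1}{26}\right)^{2} = \left(12 + \left(-13 - 21\right) \frac{1}{26}\right)^{2} = \left(12 - \frac{17}{13}\right)^{2} = \left(\frac{139}{13}\right)^{2} = \frac{19321}{169}$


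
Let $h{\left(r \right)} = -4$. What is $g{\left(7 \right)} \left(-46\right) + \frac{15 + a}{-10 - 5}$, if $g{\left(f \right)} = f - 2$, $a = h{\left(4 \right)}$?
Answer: $- \frac{3461}{15} \approx -230.73$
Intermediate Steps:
$a = -4$
$g{\left(f \right)} = -2 + f$ ($g{\left(f \right)} = f - 2 = -2 + f$)
$g{\left(7 \right)} \left(-46\right) + \frac{15 + a}{-10 - 5} = \left(-2 + 7\right) \left(-46\right) + \frac{15 - 4}{-10 - 5} = 5 \left(-46\right) + \frac{11}{-15} = -230 + 11 \left(- \frac{1}{15}\right) = -230 - \frac{11}{15} = - \frac{3461}{15}$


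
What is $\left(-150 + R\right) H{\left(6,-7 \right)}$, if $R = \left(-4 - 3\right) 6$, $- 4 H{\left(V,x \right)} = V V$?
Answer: $1728$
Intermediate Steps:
$H{\left(V,x \right)} = - \frac{V^{2}}{4}$ ($H{\left(V,x \right)} = - \frac{V V}{4} = - \frac{V^{2}}{4}$)
$R = -42$ ($R = \left(-4 - 3\right) 6 = \left(-7\right) 6 = -42$)
$\left(-150 + R\right) H{\left(6,-7 \right)} = \left(-150 - 42\right) \left(- \frac{6^{2}}{4}\right) = - 192 \left(\left(- \frac{1}{4}\right) 36\right) = \left(-192\right) \left(-9\right) = 1728$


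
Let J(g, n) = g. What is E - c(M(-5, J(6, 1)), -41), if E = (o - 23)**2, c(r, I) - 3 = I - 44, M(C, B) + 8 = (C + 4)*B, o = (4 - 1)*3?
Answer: 278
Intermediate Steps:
o = 9 (o = 3*3 = 9)
M(C, B) = -8 + B*(4 + C) (M(C, B) = -8 + (C + 4)*B = -8 + (4 + C)*B = -8 + B*(4 + C))
c(r, I) = -41 + I (c(r, I) = 3 + (I - 44) = 3 + (-44 + I) = -41 + I)
E = 196 (E = (9 - 23)**2 = (-14)**2 = 196)
E - c(M(-5, J(6, 1)), -41) = 196 - (-41 - 41) = 196 - 1*(-82) = 196 + 82 = 278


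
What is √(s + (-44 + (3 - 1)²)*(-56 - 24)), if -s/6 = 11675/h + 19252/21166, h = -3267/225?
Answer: √108672333183042/116413 ≈ 89.548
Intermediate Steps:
h = -363/25 (h = -3267*1/225 = -363/25 ≈ -14.520)
s = 6170837774/1280543 (s = -6*(11675/(-363/25) + 19252/21166) = -6*(11675*(-25/363) + 19252*(1/21166)) = -6*(-291875/363 + 9626/10583) = -6*(-3085418887/3841629) = 6170837774/1280543 ≈ 4818.9)
√(s + (-44 + (3 - 1)²)*(-56 - 24)) = √(6170837774/1280543 + (-44 + (3 - 1)²)*(-56 - 24)) = √(6170837774/1280543 + (-44 + 2²)*(-80)) = √(6170837774/1280543 + (-44 + 4)*(-80)) = √(6170837774/1280543 - 40*(-80)) = √(6170837774/1280543 + 3200) = √(10268575374/1280543) = √108672333183042/116413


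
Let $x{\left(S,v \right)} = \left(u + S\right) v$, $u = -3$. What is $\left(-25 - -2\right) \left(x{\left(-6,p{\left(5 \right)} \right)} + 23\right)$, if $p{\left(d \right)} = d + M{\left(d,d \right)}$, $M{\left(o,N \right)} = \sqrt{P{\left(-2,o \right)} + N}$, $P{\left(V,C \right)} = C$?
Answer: $506 + 207 \sqrt{10} \approx 1160.6$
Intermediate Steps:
$M{\left(o,N \right)} = \sqrt{N + o}$ ($M{\left(o,N \right)} = \sqrt{o + N} = \sqrt{N + o}$)
$p{\left(d \right)} = d + \sqrt{2} \sqrt{d}$ ($p{\left(d \right)} = d + \sqrt{d + d} = d + \sqrt{2 d} = d + \sqrt{2} \sqrt{d}$)
$x{\left(S,v \right)} = v \left(-3 + S\right)$ ($x{\left(S,v \right)} = \left(-3 + S\right) v = v \left(-3 + S\right)$)
$\left(-25 - -2\right) \left(x{\left(-6,p{\left(5 \right)} \right)} + 23\right) = \left(-25 - -2\right) \left(\left(5 + \sqrt{2} \sqrt{5}\right) \left(-3 - 6\right) + 23\right) = \left(-25 + 2\right) \left(\left(5 + \sqrt{10}\right) \left(-9\right) + 23\right) = - 23 \left(\left(-45 - 9 \sqrt{10}\right) + 23\right) = - 23 \left(-22 - 9 \sqrt{10}\right) = 506 + 207 \sqrt{10}$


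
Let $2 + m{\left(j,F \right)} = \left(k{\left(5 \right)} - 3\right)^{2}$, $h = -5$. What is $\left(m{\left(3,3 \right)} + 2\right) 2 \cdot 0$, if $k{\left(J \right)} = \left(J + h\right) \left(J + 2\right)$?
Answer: $0$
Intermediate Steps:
$k{\left(J \right)} = \left(-5 + J\right) \left(2 + J\right)$ ($k{\left(J \right)} = \left(J - 5\right) \left(J + 2\right) = \left(-5 + J\right) \left(2 + J\right)$)
$m{\left(j,F \right)} = 7$ ($m{\left(j,F \right)} = -2 + \left(\left(-10 + 5^{2} - 15\right) - 3\right)^{2} = -2 + \left(\left(-10 + 25 - 15\right) - 3\right)^{2} = -2 + \left(0 - 3\right)^{2} = -2 + \left(-3\right)^{2} = -2 + 9 = 7$)
$\left(m{\left(3,3 \right)} + 2\right) 2 \cdot 0 = \left(7 + 2\right) 2 \cdot 0 = 9 \cdot 2 \cdot 0 = 18 \cdot 0 = 0$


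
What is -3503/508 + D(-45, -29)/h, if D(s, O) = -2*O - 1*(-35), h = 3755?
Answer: -13106521/1907540 ≈ -6.8709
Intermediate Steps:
D(s, O) = 35 - 2*O (D(s, O) = -2*O + 35 = 35 - 2*O)
-3503/508 + D(-45, -29)/h = -3503/508 + (35 - 2*(-29))/3755 = -3503*1/508 + (35 + 58)*(1/3755) = -3503/508 + 93*(1/3755) = -3503/508 + 93/3755 = -13106521/1907540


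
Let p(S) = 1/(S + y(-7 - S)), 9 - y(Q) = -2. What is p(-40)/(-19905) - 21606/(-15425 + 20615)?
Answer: -415731676/99863385 ≈ -4.1630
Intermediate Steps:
y(Q) = 11 (y(Q) = 9 - 1*(-2) = 9 + 2 = 11)
p(S) = 1/(11 + S) (p(S) = 1/(S + 11) = 1/(11 + S))
p(-40)/(-19905) - 21606/(-15425 + 20615) = 1/((11 - 40)*(-19905)) - 21606/(-15425 + 20615) = -1/19905/(-29) - 21606/5190 = -1/29*(-1/19905) - 21606*1/5190 = 1/577245 - 3601/865 = -415731676/99863385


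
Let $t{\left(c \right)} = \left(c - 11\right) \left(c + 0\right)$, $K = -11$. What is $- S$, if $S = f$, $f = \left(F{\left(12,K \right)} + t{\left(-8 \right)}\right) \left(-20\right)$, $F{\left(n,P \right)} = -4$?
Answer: $2960$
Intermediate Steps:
$t{\left(c \right)} = c \left(-11 + c\right)$ ($t{\left(c \right)} = \left(-11 + c\right) c = c \left(-11 + c\right)$)
$f = -2960$ ($f = \left(-4 - 8 \left(-11 - 8\right)\right) \left(-20\right) = \left(-4 - -152\right) \left(-20\right) = \left(-4 + 152\right) \left(-20\right) = 148 \left(-20\right) = -2960$)
$S = -2960$
$- S = \left(-1\right) \left(-2960\right) = 2960$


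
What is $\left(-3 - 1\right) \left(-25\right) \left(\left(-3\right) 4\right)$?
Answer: $-1200$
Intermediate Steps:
$\left(-3 - 1\right) \left(-25\right) \left(\left(-3\right) 4\right) = \left(-4\right) \left(-25\right) \left(-12\right) = 100 \left(-12\right) = -1200$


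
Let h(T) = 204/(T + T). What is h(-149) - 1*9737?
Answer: -1450915/149 ≈ -9737.7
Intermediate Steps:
h(T) = 102/T (h(T) = 204/((2*T)) = 204*(1/(2*T)) = 102/T)
h(-149) - 1*9737 = 102/(-149) - 1*9737 = 102*(-1/149) - 9737 = -102/149 - 9737 = -1450915/149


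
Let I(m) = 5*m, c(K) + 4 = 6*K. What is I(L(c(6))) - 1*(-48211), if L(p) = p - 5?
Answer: 48346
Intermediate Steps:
c(K) = -4 + 6*K
L(p) = -5 + p
I(L(c(6))) - 1*(-48211) = 5*(-5 + (-4 + 6*6)) - 1*(-48211) = 5*(-5 + (-4 + 36)) + 48211 = 5*(-5 + 32) + 48211 = 5*27 + 48211 = 135 + 48211 = 48346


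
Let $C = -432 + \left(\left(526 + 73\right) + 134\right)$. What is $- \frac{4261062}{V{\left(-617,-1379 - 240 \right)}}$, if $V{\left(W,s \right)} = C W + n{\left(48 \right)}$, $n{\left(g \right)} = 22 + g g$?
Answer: $\frac{327774}{14107} \approx 23.235$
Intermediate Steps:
$n{\left(g \right)} = 22 + g^{2}$
$C = 301$ ($C = -432 + \left(599 + 134\right) = -432 + 733 = 301$)
$V{\left(W,s \right)} = 2326 + 301 W$ ($V{\left(W,s \right)} = 301 W + \left(22 + 48^{2}\right) = 301 W + \left(22 + 2304\right) = 301 W + 2326 = 2326 + 301 W$)
$- \frac{4261062}{V{\left(-617,-1379 - 240 \right)}} = - \frac{4261062}{2326 + 301 \left(-617\right)} = - \frac{4261062}{2326 - 185717} = - \frac{4261062}{-183391} = \left(-4261062\right) \left(- \frac{1}{183391}\right) = \frac{327774}{14107}$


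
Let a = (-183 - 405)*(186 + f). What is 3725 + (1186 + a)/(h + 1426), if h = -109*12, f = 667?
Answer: -30414/59 ≈ -515.49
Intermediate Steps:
h = -1308
a = -501564 (a = (-183 - 405)*(186 + 667) = -588*853 = -501564)
3725 + (1186 + a)/(h + 1426) = 3725 + (1186 - 501564)/(-1308 + 1426) = 3725 - 500378/118 = 3725 - 500378*1/118 = 3725 - 250189/59 = -30414/59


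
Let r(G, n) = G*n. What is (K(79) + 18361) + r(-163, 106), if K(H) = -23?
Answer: 1060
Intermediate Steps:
(K(79) + 18361) + r(-163, 106) = (-23 + 18361) - 163*106 = 18338 - 17278 = 1060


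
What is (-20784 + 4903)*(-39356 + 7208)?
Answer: 510542388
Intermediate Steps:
(-20784 + 4903)*(-39356 + 7208) = -15881*(-32148) = 510542388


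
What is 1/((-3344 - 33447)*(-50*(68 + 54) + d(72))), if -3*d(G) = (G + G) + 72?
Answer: 1/227074052 ≈ 4.4039e-9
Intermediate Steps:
d(G) = -24 - 2*G/3 (d(G) = -((G + G) + 72)/3 = -(2*G + 72)/3 = -(72 + 2*G)/3 = -24 - 2*G/3)
1/((-3344 - 33447)*(-50*(68 + 54) + d(72))) = 1/((-3344 - 33447)*(-50*(68 + 54) + (-24 - ⅔*72))) = 1/(-36791*(-50*122 + (-24 - 48))) = 1/(-36791*(-6100 - 72)) = 1/(-36791*(-6172)) = 1/227074052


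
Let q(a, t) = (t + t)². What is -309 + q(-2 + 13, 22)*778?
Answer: 1505899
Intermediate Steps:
q(a, t) = 4*t² (q(a, t) = (2*t)² = 4*t²)
-309 + q(-2 + 13, 22)*778 = -309 + (4*22²)*778 = -309 + (4*484)*778 = -309 + 1936*778 = -309 + 1506208 = 1505899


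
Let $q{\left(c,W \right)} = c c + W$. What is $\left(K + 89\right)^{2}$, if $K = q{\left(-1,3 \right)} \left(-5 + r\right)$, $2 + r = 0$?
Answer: $3721$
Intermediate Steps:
$q{\left(c,W \right)} = W + c^{2}$ ($q{\left(c,W \right)} = c^{2} + W = W + c^{2}$)
$r = -2$ ($r = -2 + 0 = -2$)
$K = -28$ ($K = \left(3 + \left(-1\right)^{2}\right) \left(-5 - 2\right) = \left(3 + 1\right) \left(-7\right) = 4 \left(-7\right) = -28$)
$\left(K + 89\right)^{2} = \left(-28 + 89\right)^{2} = 61^{2} = 3721$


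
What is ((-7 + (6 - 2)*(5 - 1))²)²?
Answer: 6561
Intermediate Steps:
((-7 + (6 - 2)*(5 - 1))²)² = ((-7 + 4*4)²)² = ((-7 + 16)²)² = (9²)² = 81² = 6561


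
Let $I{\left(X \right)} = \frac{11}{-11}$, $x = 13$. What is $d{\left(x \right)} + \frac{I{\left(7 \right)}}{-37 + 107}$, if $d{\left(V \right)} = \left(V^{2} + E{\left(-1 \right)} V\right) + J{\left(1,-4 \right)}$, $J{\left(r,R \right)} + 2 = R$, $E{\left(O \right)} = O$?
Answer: $\frac{10499}{70} \approx 149.99$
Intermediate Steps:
$J{\left(r,R \right)} = -2 + R$
$d{\left(V \right)} = -6 + V^{2} - V$ ($d{\left(V \right)} = \left(V^{2} - V\right) - 6 = -6 + V^{2} - V$)
$I{\left(X \right)} = -1$ ($I{\left(X \right)} = 11 \left(- \frac{1}{11}\right) = -1$)
$d{\left(x \right)} + \frac{I{\left(7 \right)}}{-37 + 107} = \left(-6 + 13^{2} - 13\right) - \frac{1}{-37 + 107} = \left(-6 + 169 - 13\right) - \frac{1}{70} = 150 - \frac{1}{70} = \frac{10499}{70}$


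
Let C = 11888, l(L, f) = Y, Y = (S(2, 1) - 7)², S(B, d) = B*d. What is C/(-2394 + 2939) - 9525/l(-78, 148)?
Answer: -195757/545 ≈ -359.19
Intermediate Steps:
Y = 25 (Y = (2*1 - 7)² = (2 - 7)² = (-5)² = 25)
l(L, f) = 25
C/(-2394 + 2939) - 9525/l(-78, 148) = 11888/(-2394 + 2939) - 9525/25 = 11888/545 - 9525*1/25 = 11888*(1/545) - 381 = 11888/545 - 381 = -195757/545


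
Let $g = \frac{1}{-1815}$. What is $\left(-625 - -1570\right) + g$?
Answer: $\frac{1715174}{1815} \approx 945.0$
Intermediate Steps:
$g = - \frac{1}{1815} \approx -0.00055096$
$\left(-625 - -1570\right) + g = \left(-625 - -1570\right) - \frac{1}{1815} = \left(-625 + 1570\right) - \frac{1}{1815} = 945 - \frac{1}{1815} = \frac{1715174}{1815}$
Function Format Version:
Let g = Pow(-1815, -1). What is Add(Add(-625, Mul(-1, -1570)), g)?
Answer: Rational(1715174, 1815) ≈ 945.00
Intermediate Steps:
g = Rational(-1, 1815) ≈ -0.00055096
Add(Add(-625, Mul(-1, -1570)), g) = Add(Add(-625, Mul(-1, -1570)), Rational(-1, 1815)) = Add(Add(-625, 1570), Rational(-1, 1815)) = Add(945, Rational(-1, 1815)) = Rational(1715174, 1815)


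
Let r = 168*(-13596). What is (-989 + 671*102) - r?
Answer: 2351581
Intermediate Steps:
r = -2284128
(-989 + 671*102) - r = (-989 + 671*102) - 1*(-2284128) = (-989 + 68442) + 2284128 = 67453 + 2284128 = 2351581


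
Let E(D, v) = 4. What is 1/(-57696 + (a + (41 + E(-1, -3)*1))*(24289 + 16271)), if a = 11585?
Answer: 1/471655104 ≈ 2.1202e-9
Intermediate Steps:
1/(-57696 + (a + (41 + E(-1, -3)*1))*(24289 + 16271)) = 1/(-57696 + (11585 + (41 + 4*1))*(24289 + 16271)) = 1/(-57696 + (11585 + (41 + 4))*40560) = 1/(-57696 + (11585 + 45)*40560) = 1/(-57696 + 11630*40560) = 1/(-57696 + 471712800) = 1/471655104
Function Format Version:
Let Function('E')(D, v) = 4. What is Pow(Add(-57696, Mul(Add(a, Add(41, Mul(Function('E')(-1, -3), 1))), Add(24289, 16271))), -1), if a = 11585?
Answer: Rational(1, 471655104) ≈ 2.1202e-9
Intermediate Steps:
Pow(Add(-57696, Mul(Add(a, Add(41, Mul(Function('E')(-1, -3), 1))), Add(24289, 16271))), -1) = Pow(Add(-57696, Mul(Add(11585, Add(41, Mul(4, 1))), Add(24289, 16271))), -1) = Pow(Add(-57696, Mul(Add(11585, Add(41, 4)), 40560)), -1) = Pow(Add(-57696, Mul(Add(11585, 45), 40560)), -1) = Pow(Add(-57696, Mul(11630, 40560)), -1) = Pow(Add(-57696, 471712800), -1) = Pow(471655104, -1) = Rational(1, 471655104)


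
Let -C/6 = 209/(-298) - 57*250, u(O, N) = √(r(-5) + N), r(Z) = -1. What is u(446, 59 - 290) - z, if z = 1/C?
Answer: -149/12740127 + 2*I*√58 ≈ -1.1695e-5 + 15.232*I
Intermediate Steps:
u(O, N) = √(-1 + N)
C = 12740127/149 (C = -6*(209/(-298) - 57*250) = -6*(209*(-1/298) - 14250) = -6*(-209/298 - 14250) = -6*(-4246709/298) = 12740127/149 ≈ 85504.)
z = 149/12740127 (z = 1/(12740127/149) = 149/12740127 ≈ 1.1695e-5)
u(446, 59 - 290) - z = √(-1 + (59 - 290)) - 1*149/12740127 = √(-1 - 231) - 149/12740127 = √(-232) - 149/12740127 = 2*I*√58 - 149/12740127 = -149/12740127 + 2*I*√58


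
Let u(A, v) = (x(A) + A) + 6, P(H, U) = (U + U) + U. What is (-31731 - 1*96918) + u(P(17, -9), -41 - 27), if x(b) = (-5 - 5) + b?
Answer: -128707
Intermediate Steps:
P(H, U) = 3*U (P(H, U) = 2*U + U = 3*U)
x(b) = -10 + b
u(A, v) = -4 + 2*A (u(A, v) = ((-10 + A) + A) + 6 = (-10 + 2*A) + 6 = -4 + 2*A)
(-31731 - 1*96918) + u(P(17, -9), -41 - 27) = (-31731 - 1*96918) + (-4 + 2*(3*(-9))) = (-31731 - 96918) + (-4 + 2*(-27)) = -128649 + (-4 - 54) = -128649 - 58 = -128707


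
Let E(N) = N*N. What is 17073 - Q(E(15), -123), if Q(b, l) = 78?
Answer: 16995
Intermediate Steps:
E(N) = N²
17073 - Q(E(15), -123) = 17073 - 1*78 = 17073 - 78 = 16995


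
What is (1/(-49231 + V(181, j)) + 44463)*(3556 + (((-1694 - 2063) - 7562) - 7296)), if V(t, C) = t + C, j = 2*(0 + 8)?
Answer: -32831612840719/49034 ≈ -6.6957e+8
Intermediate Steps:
j = 16 (j = 2*8 = 16)
V(t, C) = C + t
(1/(-49231 + V(181, j)) + 44463)*(3556 + (((-1694 - 2063) - 7562) - 7296)) = (1/(-49231 + (16 + 181)) + 44463)*(3556 + (((-1694 - 2063) - 7562) - 7296)) = (1/(-49231 + 197) + 44463)*(3556 + ((-3757 - 7562) - 7296)) = (1/(-49034) + 44463)*(3556 + (-11319 - 7296)) = (-1/49034 + 44463)*(3556 - 18615) = (2180198741/49034)*(-15059) = -32831612840719/49034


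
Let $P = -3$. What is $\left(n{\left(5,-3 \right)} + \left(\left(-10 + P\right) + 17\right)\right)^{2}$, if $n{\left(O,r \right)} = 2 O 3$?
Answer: $1156$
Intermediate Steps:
$n{\left(O,r \right)} = 6 O$
$\left(n{\left(5,-3 \right)} + \left(\left(-10 + P\right) + 17\right)\right)^{2} = \left(6 \cdot 5 + \left(\left(-10 - 3\right) + 17\right)\right)^{2} = \left(30 + \left(-13 + 17\right)\right)^{2} = \left(30 + 4\right)^{2} = 34^{2} = 1156$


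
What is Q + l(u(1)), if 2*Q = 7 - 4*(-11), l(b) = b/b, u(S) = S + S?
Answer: 53/2 ≈ 26.500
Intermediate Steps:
u(S) = 2*S
l(b) = 1
Q = 51/2 (Q = (7 - 4*(-11))/2 = (7 + 44)/2 = (½)*51 = 51/2 ≈ 25.500)
Q + l(u(1)) = 51/2 + 1 = 53/2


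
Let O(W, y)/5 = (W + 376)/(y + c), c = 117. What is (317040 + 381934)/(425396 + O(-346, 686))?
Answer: 280638061/170796569 ≈ 1.6431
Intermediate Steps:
O(W, y) = 5*(376 + W)/(117 + y) (O(W, y) = 5*((W + 376)/(y + 117)) = 5*((376 + W)/(117 + y)) = 5*(376 + W)/(117 + y))
(317040 + 381934)/(425396 + O(-346, 686)) = (317040 + 381934)/(425396 + 5*(376 - 346)/(117 + 686)) = 698974/(425396 + 5*30/803) = 698974/(425396 + 5*(1/803)*30) = 698974/(425396 + 150/803) = 698974/(341593138/803) = 698974*(803/341593138) = 280638061/170796569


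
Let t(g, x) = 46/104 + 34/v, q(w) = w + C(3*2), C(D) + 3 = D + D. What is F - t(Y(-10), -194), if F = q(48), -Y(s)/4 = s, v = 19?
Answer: 54111/988 ≈ 54.768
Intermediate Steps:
C(D) = -3 + 2*D (C(D) = -3 + (D + D) = -3 + 2*D)
Y(s) = -4*s
q(w) = 9 + w (q(w) = w + (-3 + 2*(3*2)) = w + (-3 + 2*6) = w + (-3 + 12) = w + 9 = 9 + w)
t(g, x) = 2205/988 (t(g, x) = 46/104 + 34/19 = 46*(1/104) + 34*(1/19) = 23/52 + 34/19 = 2205/988)
F = 57 (F = 9 + 48 = 57)
F - t(Y(-10), -194) = 57 - 1*2205/988 = 57 - 2205/988 = 54111/988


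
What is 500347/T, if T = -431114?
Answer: -500347/431114 ≈ -1.1606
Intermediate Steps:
500347/T = 500347/(-431114) = 500347*(-1/431114) = -500347/431114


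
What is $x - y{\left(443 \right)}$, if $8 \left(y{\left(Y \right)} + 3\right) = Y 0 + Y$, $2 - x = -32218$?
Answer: $\frac{257341}{8} \approx 32168.0$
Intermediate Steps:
$x = 32220$ ($x = 2 - -32218 = 2 + 32218 = 32220$)
$y{\left(Y \right)} = -3 + \frac{Y}{8}$ ($y{\left(Y \right)} = -3 + \frac{Y 0 + Y}{8} = -3 + \frac{0 + Y}{8} = -3 + \frac{Y}{8}$)
$x - y{\left(443 \right)} = 32220 - \left(-3 + \frac{1}{8} \cdot 443\right) = 32220 - \left(-3 + \frac{443}{8}\right) = 32220 - \frac{419}{8} = \frac{257341}{8}$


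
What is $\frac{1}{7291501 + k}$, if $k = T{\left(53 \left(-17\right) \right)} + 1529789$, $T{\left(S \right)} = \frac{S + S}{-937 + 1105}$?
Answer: $\frac{84}{740987459} \approx 1.1336 \cdot 10^{-7}$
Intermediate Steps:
$T{\left(S \right)} = \frac{S}{84}$ ($T{\left(S \right)} = \frac{2 S}{168} = 2 S \frac{1}{168} = \frac{S}{84}$)
$k = \frac{128501375}{84}$ ($k = \frac{53 \left(-17\right)}{84} + 1529789 = \frac{1}{84} \left(-901\right) + 1529789 = - \frac{901}{84} + 1529789 = \frac{128501375}{84} \approx 1.5298 \cdot 10^{6}$)
$\frac{1}{7291501 + k} = \frac{1}{7291501 + \frac{128501375}{84}} = \frac{1}{\frac{740987459}{84}} = \frac{84}{740987459}$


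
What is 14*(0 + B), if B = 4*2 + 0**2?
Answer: 112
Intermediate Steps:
B = 8 (B = 8 + 0 = 8)
14*(0 + B) = 14*(0 + 8) = 14*8 = 112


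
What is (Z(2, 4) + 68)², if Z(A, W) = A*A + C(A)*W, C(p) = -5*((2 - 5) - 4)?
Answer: 44944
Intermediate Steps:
C(p) = 35 (C(p) = -5*(-3 - 4) = -5*(-7) = 35)
Z(A, W) = A² + 35*W (Z(A, W) = A*A + 35*W = A² + 35*W)
(Z(2, 4) + 68)² = ((2² + 35*4) + 68)² = ((4 + 140) + 68)² = (144 + 68)² = 212² = 44944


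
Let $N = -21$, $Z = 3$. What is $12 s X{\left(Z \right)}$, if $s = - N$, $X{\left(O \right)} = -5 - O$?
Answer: $-2016$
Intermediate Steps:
$s = 21$ ($s = \left(-1\right) \left(-21\right) = 21$)
$12 s X{\left(Z \right)} = 12 \cdot 21 \left(-5 - 3\right) = 252 \left(-5 - 3\right) = 252 \left(-8\right) = -2016$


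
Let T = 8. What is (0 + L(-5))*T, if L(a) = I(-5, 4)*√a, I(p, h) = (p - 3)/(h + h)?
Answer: -8*I*√5 ≈ -17.889*I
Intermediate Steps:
I(p, h) = (-3 + p)/(2*h) (I(p, h) = (-3 + p)/((2*h)) = (-3 + p)*(1/(2*h)) = (-3 + p)/(2*h))
L(a) = -√a (L(a) = ((½)*(-3 - 5)/4)*√a = ((½)*(¼)*(-8))*√a = -√a)
(0 + L(-5))*T = (0 - √(-5))*8 = (0 - I*√5)*8 = -I*√5*8 = -8*I*√5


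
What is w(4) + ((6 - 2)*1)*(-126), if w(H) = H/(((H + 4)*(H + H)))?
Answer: -8063/16 ≈ -503.94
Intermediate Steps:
w(H) = 1/(2*(4 + H)) (w(H) = H/(((4 + H)*(2*H))) = H/((2*H*(4 + H))) = H*(1/(2*H*(4 + H))) = 1/(2*(4 + H)))
w(4) + ((6 - 2)*1)*(-126) = 1/(2*(4 + 4)) + ((6 - 2)*1)*(-126) = (½)/8 + (4*1)*(-126) = (½)*(⅛) + 4*(-126) = 1/16 - 504 = -8063/16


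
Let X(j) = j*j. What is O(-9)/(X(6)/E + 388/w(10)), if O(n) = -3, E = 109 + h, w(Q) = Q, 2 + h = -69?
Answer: -285/3776 ≈ -0.075477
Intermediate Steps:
h = -71 (h = -2 - 69 = -71)
X(j) = j²
E = 38 (E = 109 - 71 = 38)
O(-9)/(X(6)/E + 388/w(10)) = -3/(6²/38 + 388/10) = -3/(36*(1/38) + 388*(⅒)) = -3/(18/19 + 194/5) = -3/3776/95 = -3*95/3776 = -285/3776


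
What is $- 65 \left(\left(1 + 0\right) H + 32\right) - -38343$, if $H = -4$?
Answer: $36523$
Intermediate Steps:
$- 65 \left(\left(1 + 0\right) H + 32\right) - -38343 = - 65 \left(\left(1 + 0\right) \left(-4\right) + 32\right) - -38343 = - 65 \left(1 \left(-4\right) + 32\right) + 38343 = - 65 \left(-4 + 32\right) + 38343 = \left(-65\right) 28 + 38343 = -1820 + 38343 = 36523$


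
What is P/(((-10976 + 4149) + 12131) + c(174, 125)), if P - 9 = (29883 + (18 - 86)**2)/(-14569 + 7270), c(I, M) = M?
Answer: 31184/39626271 ≈ 0.00078695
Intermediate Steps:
P = 31184/7299 (P = 9 + (29883 + (18 - 86)**2)/(-14569 + 7270) = 9 + (29883 + (-68)**2)/(-7299) = 9 + (29883 + 4624)*(-1/7299) = 9 + 34507*(-1/7299) = 9 - 34507/7299 = 31184/7299 ≈ 4.2724)
P/(((-10976 + 4149) + 12131) + c(174, 125)) = 31184/(7299*(((-10976 + 4149) + 12131) + 125)) = 31184/(7299*((-6827 + 12131) + 125)) = 31184/(7299*(5304 + 125)) = (31184/7299)/5429 = (31184/7299)*(1/5429) = 31184/39626271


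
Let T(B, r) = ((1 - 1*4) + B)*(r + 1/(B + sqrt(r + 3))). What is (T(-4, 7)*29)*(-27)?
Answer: 34713 - 1827*sqrt(10)/2 ≈ 31824.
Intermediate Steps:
T(B, r) = (-3 + B)*(r + 1/(B + sqrt(3 + r))) (T(B, r) = ((1 - 4) + B)*(r + 1/(B + sqrt(3 + r))) = (-3 + B)*(r + 1/(B + sqrt(3 + r))))
(T(-4, 7)*29)*(-27) = (((-3 - 4 + 7*(-4)**2 - 3*(-4)*7 - 3*7*sqrt(3 + 7) - 4*7*sqrt(3 + 7))/(-4 + sqrt(3 + 7)))*29)*(-27) = (((-3 - 4 + 7*16 + 84 - 3*7*sqrt(10) - 4*7*sqrt(10))/(-4 + sqrt(10)))*29)*(-27) = (((-3 - 4 + 112 + 84 - 21*sqrt(10) - 28*sqrt(10))/(-4 + sqrt(10)))*29)*(-27) = (((189 - 49*sqrt(10))/(-4 + sqrt(10)))*29)*(-27) = (29*(189 - 49*sqrt(10))/(-4 + sqrt(10)))*(-27) = -783*(189 - 49*sqrt(10))/(-4 + sqrt(10))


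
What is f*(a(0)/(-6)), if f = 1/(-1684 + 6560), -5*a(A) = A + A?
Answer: 0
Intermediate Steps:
a(A) = -2*A/5 (a(A) = -(A + A)/5 = -2*A/5)
f = 1/4876 ≈ 0.00020509
f*(a(0)/(-6)) = (-⅖*0/(-6))/4876 = (0*(-⅙))/4876 = (1/4876)*0 = 0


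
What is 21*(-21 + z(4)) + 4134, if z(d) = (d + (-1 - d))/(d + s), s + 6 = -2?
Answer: 14793/4 ≈ 3698.3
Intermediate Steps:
s = -8 (s = -6 - 2 = -8)
z(d) = -1/(-8 + d) (z(d) = (d + (-1 - d))/(d - 8) = -1/(-8 + d))
21*(-21 + z(4)) + 4134 = 21*(-21 - 1/(-8 + 4)) + 4134 = 21*(-21 - 1/(-4)) + 4134 = 21*(-21 - 1*(-¼)) + 4134 = 21*(-21 + ¼) + 4134 = 21*(-83/4) + 4134 = -1743/4 + 4134 = 14793/4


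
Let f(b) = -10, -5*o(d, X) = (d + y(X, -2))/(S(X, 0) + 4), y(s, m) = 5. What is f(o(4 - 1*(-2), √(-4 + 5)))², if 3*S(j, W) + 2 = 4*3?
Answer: 100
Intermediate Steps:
S(j, W) = 10/3 (S(j, W) = -⅔ + (4*3)/3 = -⅔ + (⅓)*12 = -⅔ + 4 = 10/3)
o(d, X) = -3/22 - 3*d/110 (o(d, X) = -(d + 5)/(5*(10/3 + 4)) = -(5 + d)/(5*22/3) = -(5 + d)*3/(5*22) = -(15/22 + 3*d/22)/5 = -3/22 - 3*d/110)
f(o(4 - 1*(-2), √(-4 + 5)))² = (-10)² = 100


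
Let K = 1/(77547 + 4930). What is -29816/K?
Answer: -2459134232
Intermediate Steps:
K = 1/82477 ≈ 1.2125e-5
-29816/K = -29816/1/82477 = -29816*82477 = -2459134232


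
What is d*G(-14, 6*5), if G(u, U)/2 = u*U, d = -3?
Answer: 2520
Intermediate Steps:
G(u, U) = 2*U*u (G(u, U) = 2*(u*U) = 2*(U*u) = 2*U*u)
d*G(-14, 6*5) = -6*6*5*(-14) = -6*30*(-14) = -3*(-840) = 2520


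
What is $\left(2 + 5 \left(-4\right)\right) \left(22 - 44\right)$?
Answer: $396$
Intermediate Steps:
$\left(2 + 5 \left(-4\right)\right) \left(22 - 44\right) = \left(2 - 20\right) \left(-22\right) = \left(-18\right) \left(-22\right) = 396$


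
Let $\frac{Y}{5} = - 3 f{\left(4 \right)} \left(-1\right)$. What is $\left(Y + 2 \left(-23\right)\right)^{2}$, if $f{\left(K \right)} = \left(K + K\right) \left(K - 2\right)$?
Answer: $37636$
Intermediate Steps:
$f{\left(K \right)} = 2 K \left(-2 + K\right)$
$Y = 240$ ($Y = 5 - 3 \cdot 2 \cdot 4 \left(-2 + 4\right) \left(-1\right) = 5 - 3 \cdot 2 \cdot 4 \cdot 2 \left(-1\right) = 5 \left(-3\right) 16 \left(-1\right) = 5 \left(\left(-48\right) \left(-1\right)\right) = 5 \cdot 48 = 240$)
$\left(Y + 2 \left(-23\right)\right)^{2} = \left(240 + 2 \left(-23\right)\right)^{2} = \left(240 - 46\right)^{2} = 194^{2} = 37636$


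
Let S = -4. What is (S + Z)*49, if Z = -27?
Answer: -1519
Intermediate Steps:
(S + Z)*49 = (-4 - 27)*49 = -31*49 = -1519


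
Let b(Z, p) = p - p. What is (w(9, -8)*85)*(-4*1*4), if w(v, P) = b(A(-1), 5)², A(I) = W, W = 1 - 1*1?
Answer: 0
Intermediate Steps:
W = 0 (W = 1 - 1 = 0)
A(I) = 0
b(Z, p) = 0
w(v, P) = 0 (w(v, P) = 0² = 0)
(w(9, -8)*85)*(-4*1*4) = (0*85)*(-4*1*4) = 0*(-4*4) = 0*(-16) = 0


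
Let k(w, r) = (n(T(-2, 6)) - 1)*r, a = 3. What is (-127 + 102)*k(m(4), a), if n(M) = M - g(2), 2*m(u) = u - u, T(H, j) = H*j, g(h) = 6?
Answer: 1425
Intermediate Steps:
m(u) = 0 (m(u) = (u - u)/2 = (½)*0 = 0)
n(M) = -6 + M (n(M) = M - 1*6 = M - 6 = -6 + M)
k(w, r) = -19*r (k(w, r) = ((-6 - 2*6) - 1)*r = ((-6 - 12) - 1)*r = (-18 - 1)*r = -19*r)
(-127 + 102)*k(m(4), a) = (-127 + 102)*(-19*3) = -25*(-57) = 1425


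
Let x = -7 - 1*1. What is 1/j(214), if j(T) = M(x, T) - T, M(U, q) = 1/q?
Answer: -214/45795 ≈ -0.0046730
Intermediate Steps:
x = -8 (x = -7 - 1 = -8)
j(T) = 1/T - T
1/j(214) = 1/(1/214 - 1*214) = 1/(1/214 - 214) = 1/(-45795/214) = -214/45795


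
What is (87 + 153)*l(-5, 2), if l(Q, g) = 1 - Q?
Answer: 1440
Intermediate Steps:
(87 + 153)*l(-5, 2) = (87 + 153)*(1 - 1*(-5)) = 240*(1 + 5) = 240*6 = 1440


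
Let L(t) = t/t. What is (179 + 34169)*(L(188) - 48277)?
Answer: -1658184048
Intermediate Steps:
L(t) = 1
(179 + 34169)*(L(188) - 48277) = (179 + 34169)*(1 - 48277) = 34348*(-48276) = -1658184048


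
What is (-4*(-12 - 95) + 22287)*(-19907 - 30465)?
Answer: -1144199980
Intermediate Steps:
(-4*(-12 - 95) + 22287)*(-19907 - 30465) = (-4*(-107) + 22287)*(-50372) = (428 + 22287)*(-50372) = 22715*(-50372) = -1144199980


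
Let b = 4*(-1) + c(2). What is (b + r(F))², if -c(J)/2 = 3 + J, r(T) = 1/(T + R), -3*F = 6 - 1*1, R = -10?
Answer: 243049/1225 ≈ 198.41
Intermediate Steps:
F = -5/3 (F = -(6 - 1*1)/3 = -(6 - 1)/3 = -⅓*5 = -5/3 ≈ -1.6667)
r(T) = 1/(-10 + T) (r(T) = 1/(T - 10) = 1/(-10 + T))
c(J) = -6 - 2*J (c(J) = -2*(3 + J) = -6 - 2*J)
b = -14 (b = 4*(-1) + (-6 - 2*2) = -4 + (-6 - 4) = -4 - 10 = -14)
(b + r(F))² = (-14 + 1/(-10 - 5/3))² = (-14 + 1/(-35/3))² = (-14 - 3/35)² = (-493/35)² = 243049/1225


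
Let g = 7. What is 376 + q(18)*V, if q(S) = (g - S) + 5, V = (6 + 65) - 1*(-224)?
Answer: -1394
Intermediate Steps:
V = 295 (V = 71 + 224 = 295)
q(S) = 12 - S (q(S) = (7 - S) + 5 = 12 - S)
376 + q(18)*V = 376 + (12 - 1*18)*295 = 376 + (12 - 18)*295 = 376 - 6*295 = 376 - 1770 = -1394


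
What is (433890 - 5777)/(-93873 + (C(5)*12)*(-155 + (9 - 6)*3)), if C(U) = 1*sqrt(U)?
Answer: -13396083883/2932264203 + 250017992*sqrt(5)/2932264203 ≈ -4.3779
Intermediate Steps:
C(U) = sqrt(U)
(433890 - 5777)/(-93873 + (C(5)*12)*(-155 + (9 - 6)*3)) = (433890 - 5777)/(-93873 + (sqrt(5)*12)*(-155 + (9 - 6)*3)) = 428113/(-93873 + (12*sqrt(5))*(-155 + 3*3)) = 428113/(-93873 + (12*sqrt(5))*(-155 + 9)) = 428113/(-93873 + (12*sqrt(5))*(-146)) = 428113/(-93873 - 1752*sqrt(5))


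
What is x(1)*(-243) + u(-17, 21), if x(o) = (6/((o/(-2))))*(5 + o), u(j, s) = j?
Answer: 17479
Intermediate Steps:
x(o) = -12*(5 + o)/o (x(o) = (6/((o*(-½))))*(5 + o) = (6/((-o/2)))*(5 + o) = (6*(-2/o))*(5 + o) = (-12/o)*(5 + o) = -12*(5 + o)/o)
x(1)*(-243) + u(-17, 21) = (-12 - 60/1)*(-243) - 17 = (-12 - 60*1)*(-243) - 17 = (-12 - 60)*(-243) - 17 = -72*(-243) - 17 = 17496 - 17 = 17479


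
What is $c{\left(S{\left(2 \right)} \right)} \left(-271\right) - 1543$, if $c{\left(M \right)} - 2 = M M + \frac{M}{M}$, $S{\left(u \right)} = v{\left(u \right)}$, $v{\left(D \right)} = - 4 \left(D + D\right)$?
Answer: $-71732$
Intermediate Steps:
$v{\left(D \right)} = - 8 D$ ($v{\left(D \right)} = - 4 \cdot 2 D = - 8 D$)
$S{\left(u \right)} = - 8 u$
$c{\left(M \right)} = 3 + M^{2}$ ($c{\left(M \right)} = 2 + \left(M M + \frac{M}{M}\right) = 2 + \left(M^{2} + 1\right) = 2 + \left(1 + M^{2}\right) = 3 + M^{2}$)
$c{\left(S{\left(2 \right)} \right)} \left(-271\right) - 1543 = \left(3 + \left(\left(-8\right) 2\right)^{2}\right) \left(-271\right) - 1543 = \left(3 + \left(-16\right)^{2}\right) \left(-271\right) - 1543 = \left(3 + 256\right) \left(-271\right) - 1543 = 259 \left(-271\right) - 1543 = -70189 - 1543 = -71732$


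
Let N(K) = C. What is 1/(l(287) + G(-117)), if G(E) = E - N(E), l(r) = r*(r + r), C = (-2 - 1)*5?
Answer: 1/164636 ≈ 6.0740e-6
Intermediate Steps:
C = -15 (C = -3*5 = -15)
N(K) = -15
l(r) = 2*r² (l(r) = r*(2*r) = 2*r²)
G(E) = 15 + E (G(E) = E - 1*(-15) = E + 15 = 15 + E)
1/(l(287) + G(-117)) = 1/(2*287² + (15 - 117)) = 1/(2*82369 - 102) = 1/(164738 - 102) = 1/164636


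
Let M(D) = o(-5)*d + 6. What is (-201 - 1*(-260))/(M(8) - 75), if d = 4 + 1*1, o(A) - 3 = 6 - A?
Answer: 59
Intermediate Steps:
o(A) = 9 - A (o(A) = 3 + (6 - A) = 9 - A)
d = 5 (d = 4 + 1 = 5)
M(D) = 76 (M(D) = (9 - 1*(-5))*5 + 6 = (9 + 5)*5 + 6 = 14*5 + 6 = 70 + 6 = 76)
(-201 - 1*(-260))/(M(8) - 75) = (-201 - 1*(-260))/(76 - 75) = (-201 + 260)/1 = 1*59 = 59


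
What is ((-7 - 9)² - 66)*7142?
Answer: 1356980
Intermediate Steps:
((-7 - 9)² - 66)*7142 = ((-16)² - 66)*7142 = (256 - 66)*7142 = 190*7142 = 1356980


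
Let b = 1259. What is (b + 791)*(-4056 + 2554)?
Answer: -3079100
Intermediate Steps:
(b + 791)*(-4056 + 2554) = (1259 + 791)*(-4056 + 2554) = 2050*(-1502) = -3079100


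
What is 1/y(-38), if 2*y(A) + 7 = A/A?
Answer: -1/3 ≈ -0.33333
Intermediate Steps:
y(A) = -3 (y(A) = -7/2 + (A/A)/2 = -7/2 + (1/2)*1 = -7/2 + 1/2 = -3)
1/y(-38) = 1/(-3) = -1/3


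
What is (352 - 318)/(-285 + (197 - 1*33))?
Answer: -34/121 ≈ -0.28099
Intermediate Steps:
(352 - 318)/(-285 + (197 - 1*33)) = 34/(-285 + (197 - 33)) = 34/(-285 + 164) = 34/(-121) = 34*(-1/121) = -34/121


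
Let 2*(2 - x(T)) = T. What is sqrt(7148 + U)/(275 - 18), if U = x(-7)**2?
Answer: sqrt(28713)/514 ≈ 0.32967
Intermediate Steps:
x(T) = 2 - T/2
U = 121/4 (U = (2 - 1/2*(-7))**2 = (2 + 7/2)**2 = (11/2)**2 = 121/4 ≈ 30.250)
sqrt(7148 + U)/(275 - 18) = sqrt(7148 + 121/4)/(275 - 18) = sqrt(28713/4)/257 = (sqrt(28713)/2)*(1/257) = sqrt(28713)/514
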